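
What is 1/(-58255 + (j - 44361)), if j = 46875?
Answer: -1/55741 ≈ -1.7940e-5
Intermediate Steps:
1/(-58255 + (j - 44361)) = 1/(-58255 + (46875 - 44361)) = 1/(-58255 + 2514) = 1/(-55741) = -1/55741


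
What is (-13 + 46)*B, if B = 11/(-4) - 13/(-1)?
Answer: 1353/4 ≈ 338.25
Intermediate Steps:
B = 41/4 (B = 11*(-¼) - 13*(-1) = -11/4 + 13 = 41/4 ≈ 10.250)
(-13 + 46)*B = (-13 + 46)*(41/4) = 33*(41/4) = 1353/4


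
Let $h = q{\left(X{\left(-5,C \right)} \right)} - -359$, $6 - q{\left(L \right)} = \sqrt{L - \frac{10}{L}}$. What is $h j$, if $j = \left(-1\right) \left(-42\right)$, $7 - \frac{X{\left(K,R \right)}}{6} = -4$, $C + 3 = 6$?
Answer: $15330 - \frac{14 \sqrt{71709}}{11} \approx 14989.0$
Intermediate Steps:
$C = 3$ ($C = -3 + 6 = 3$)
$X{\left(K,R \right)} = 66$ ($X{\left(K,R \right)} = 42 - -24 = 42 + 24 = 66$)
$q{\left(L \right)} = 6 - \sqrt{L - \frac{10}{L}}$
$h = 365 - \frac{\sqrt{71709}}{33}$ ($h = \left(6 - \sqrt{66 - \frac{10}{66}}\right) - -359 = \left(6 - \sqrt{66 - \frac{5}{33}}\right) + 359 = \left(6 - \sqrt{\frac{2173}{33}}\right) + 359 = \left(6 - \frac{\sqrt{71709}}{33}\right) + 359 = 365 - \frac{\sqrt{71709}}{33} \approx 356.89$)
$j = 42$
$h j = \left(365 - \frac{\sqrt{71709}}{33}\right) 42 = 15330 - \frac{14 \sqrt{71709}}{11}$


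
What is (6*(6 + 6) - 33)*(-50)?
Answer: -1950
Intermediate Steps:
(6*(6 + 6) - 33)*(-50) = (6*12 - 33)*(-50) = (72 - 33)*(-50) = 39*(-50) = -1950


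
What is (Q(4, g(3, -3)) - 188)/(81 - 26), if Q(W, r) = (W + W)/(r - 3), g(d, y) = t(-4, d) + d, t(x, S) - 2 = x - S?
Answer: -948/275 ≈ -3.4473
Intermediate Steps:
t(x, S) = 2 + x - S (t(x, S) = 2 + (x - S) = 2 + x - S)
g(d, y) = -2 (g(d, y) = (2 - 4 - d) + d = (-2 - d) + d = -2)
Q(W, r) = 2*W/(-3 + r) (Q(W, r) = (2*W)/(-3 + r) = 2*W/(-3 + r))
(Q(4, g(3, -3)) - 188)/(81 - 26) = (2*4/(-3 - 2) - 188)/(81 - 26) = (2*4/(-5) - 188)/55 = (2*4*(-1/5) - 188)*(1/55) = (-8/5 - 188)*(1/55) = -948/5*1/55 = -948/275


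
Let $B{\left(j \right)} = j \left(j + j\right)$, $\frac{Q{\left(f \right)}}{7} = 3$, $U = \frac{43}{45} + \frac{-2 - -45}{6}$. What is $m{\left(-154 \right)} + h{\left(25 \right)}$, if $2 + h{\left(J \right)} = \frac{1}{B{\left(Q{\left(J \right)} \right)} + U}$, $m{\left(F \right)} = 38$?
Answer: $\frac{2884086}{80111} \approx 36.001$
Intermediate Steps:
$U = \frac{731}{90}$ ($U = 43 \cdot \frac{1}{45} + \left(-2 + 45\right) \frac{1}{6} = \frac{43}{45} + 43 \cdot \frac{1}{6} = \frac{43}{45} + \frac{43}{6} = \frac{731}{90} \approx 8.1222$)
$Q{\left(f \right)} = 21$ ($Q{\left(f \right)} = 7 \cdot 3 = 21$)
$B{\left(j \right)} = 2 j^{2}$ ($B{\left(j \right)} = j 2 j = 2 j^{2}$)
$h{\left(J \right)} = - \frac{160132}{80111}$ ($h{\left(J \right)} = -2 + \frac{1}{2 \cdot 21^{2} + \frac{731}{90}} = -2 + \frac{1}{2 \cdot 441 + \frac{731}{90}} = -2 + \frac{1}{882 + \frac{731}{90}} = -2 + \frac{1}{\frac{80111}{90}} = -2 + \frac{90}{80111} = - \frac{160132}{80111}$)
$m{\left(-154 \right)} + h{\left(25 \right)} = 38 - \frac{160132}{80111} = \frac{2884086}{80111}$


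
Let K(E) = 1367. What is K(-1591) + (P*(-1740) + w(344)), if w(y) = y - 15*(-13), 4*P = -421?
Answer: 185041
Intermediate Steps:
P = -421/4 (P = (1/4)*(-421) = -421/4 ≈ -105.25)
w(y) = 195 + y (w(y) = y + 195 = 195 + y)
K(-1591) + (P*(-1740) + w(344)) = 1367 + (-421/4*(-1740) + (195 + 344)) = 1367 + (183135 + 539) = 1367 + 183674 = 185041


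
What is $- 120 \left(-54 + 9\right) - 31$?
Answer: $5369$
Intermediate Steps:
$- 120 \left(-54 + 9\right) - 31 = \left(-120\right) \left(-45\right) - 31 = 5400 - 31 = 5369$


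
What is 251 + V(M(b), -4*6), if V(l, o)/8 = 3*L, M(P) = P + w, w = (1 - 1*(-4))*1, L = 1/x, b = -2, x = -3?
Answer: 243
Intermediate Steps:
L = -⅓ (L = 1/(-3) = 1*(-⅓) = -⅓ ≈ -0.33333)
w = 5 (w = (1 + 4)*1 = 5*1 = 5)
M(P) = 5 + P (M(P) = P + 5 = 5 + P)
V(l, o) = -8 (V(l, o) = 8*(3*(-⅓)) = 8*(-1) = -8)
251 + V(M(b), -4*6) = 251 - 8 = 243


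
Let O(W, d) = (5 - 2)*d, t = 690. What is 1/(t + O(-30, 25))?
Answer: 1/765 ≈ 0.0013072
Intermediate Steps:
O(W, d) = 3*d
1/(t + O(-30, 25)) = 1/(690 + 3*25) = 1/(690 + 75) = 1/765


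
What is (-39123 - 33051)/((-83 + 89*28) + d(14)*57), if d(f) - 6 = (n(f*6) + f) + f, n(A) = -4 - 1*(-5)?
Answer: -12029/734 ≈ -16.388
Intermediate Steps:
n(A) = 1 (n(A) = -4 + 5 = 1)
d(f) = 7 + 2*f (d(f) = 6 + ((1 + f) + f) = 6 + (1 + 2*f) = 7 + 2*f)
(-39123 - 33051)/((-83 + 89*28) + d(14)*57) = (-39123 - 33051)/((-83 + 89*28) + (7 + 2*14)*57) = -72174/((-83 + 2492) + (7 + 28)*57) = -72174/(2409 + 35*57) = -72174/(2409 + 1995) = -72174/4404 = -72174*1/4404 = -12029/734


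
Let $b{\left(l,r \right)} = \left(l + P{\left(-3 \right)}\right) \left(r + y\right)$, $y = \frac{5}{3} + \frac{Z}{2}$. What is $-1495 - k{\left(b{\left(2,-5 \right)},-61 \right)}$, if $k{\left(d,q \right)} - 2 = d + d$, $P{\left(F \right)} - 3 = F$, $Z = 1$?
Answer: $- \frac{4457}{3} \approx -1485.7$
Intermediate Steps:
$P{\left(F \right)} = 3 + F$
$y = \frac{13}{6}$ ($y = \frac{5}{3} + 1 \cdot \frac{1}{2} = 5 \cdot \frac{1}{3} + 1 \cdot \frac{1}{2} = \frac{5}{3} + \frac{1}{2} = \frac{13}{6} \approx 2.1667$)
$b{\left(l,r \right)} = l \left(\frac{13}{6} + r\right)$ ($b{\left(l,r \right)} = \left(l + \left(3 - 3\right)\right) \left(r + \frac{13}{6}\right) = \left(l + 0\right) \left(\frac{13}{6} + r\right) = l \left(\frac{13}{6} + r\right)$)
$k{\left(d,q \right)} = 2 + 2 d$ ($k{\left(d,q \right)} = 2 + \left(d + d\right) = 2 + 2 d$)
$-1495 - k{\left(b{\left(2,-5 \right)},-61 \right)} = -1495 - \left(2 + 2 \cdot \frac{1}{6} \cdot 2 \left(13 + 6 \left(-5\right)\right)\right) = -1495 - \left(2 + 2 \cdot \frac{1}{6} \cdot 2 \left(13 - 30\right)\right) = -1495 - \left(2 + 2 \cdot \frac{1}{6} \cdot 2 \left(-17\right)\right) = -1495 - \left(2 + 2 \left(- \frac{17}{3}\right)\right) = -1495 - \left(2 - \frac{34}{3}\right) = -1495 - - \frac{28}{3} = -1495 + \frac{28}{3} = - \frac{4457}{3}$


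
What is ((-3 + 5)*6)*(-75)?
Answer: -900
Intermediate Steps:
((-3 + 5)*6)*(-75) = (2*6)*(-75) = 12*(-75) = -900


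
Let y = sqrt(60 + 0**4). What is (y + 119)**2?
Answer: 14221 + 476*sqrt(15) ≈ 16065.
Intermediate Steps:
y = 2*sqrt(15) (y = sqrt(60 + 0) = sqrt(60) = 2*sqrt(15) ≈ 7.7460)
(y + 119)**2 = (2*sqrt(15) + 119)**2 = (119 + 2*sqrt(15))**2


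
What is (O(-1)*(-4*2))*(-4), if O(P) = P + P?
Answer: -64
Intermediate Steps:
O(P) = 2*P
(O(-1)*(-4*2))*(-4) = ((2*(-1))*(-4*2))*(-4) = -2*(-8)*(-4) = 16*(-4) = -64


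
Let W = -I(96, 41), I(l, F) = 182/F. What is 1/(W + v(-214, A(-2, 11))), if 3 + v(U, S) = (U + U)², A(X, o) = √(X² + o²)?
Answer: 41/7510239 ≈ 5.4592e-6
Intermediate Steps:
W = -182/41 ≈ -4.4390
v(U, S) = -3 + 4*U² (v(U, S) = -3 + (U + U)² = -3 + (2*U)² = -3 + 4*U²)
1/(W + v(-214, A(-2, 11))) = 1/(-182/41 + (-3 + 4*(-214)²)) = 1/(-182/41 + (-3 + 4*45796)) = 1/(-182/41 + (-3 + 183184)) = 1/(-182/41 + 183181) = 1/(7510239/41) = 41/7510239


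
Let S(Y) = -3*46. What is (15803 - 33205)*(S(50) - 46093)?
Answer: 804511862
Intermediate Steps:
S(Y) = -138
(15803 - 33205)*(S(50) - 46093) = (15803 - 33205)*(-138 - 46093) = -17402*(-46231) = 804511862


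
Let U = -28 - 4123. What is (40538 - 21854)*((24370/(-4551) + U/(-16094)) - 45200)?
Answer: -10310431605292206/12207299 ≈ -8.4461e+8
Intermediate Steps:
U = -4151
(40538 - 21854)*((24370/(-4551) + U/(-16094)) - 45200) = (40538 - 21854)*((24370/(-4551) - 4151/(-16094)) - 45200) = 18684*((24370*(-1/4551) - 4151*(-1/16094)) - 45200) = 18684*((-24370/4551 + 4151/16094) - 45200) = 18684*(-373319579/73243794 - 45200) = 18684*(-3310992808379/73243794) = -10310431605292206/12207299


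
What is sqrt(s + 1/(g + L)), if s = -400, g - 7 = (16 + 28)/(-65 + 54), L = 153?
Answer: I*sqrt(2433561)/78 ≈ 20.0*I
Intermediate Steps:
g = 3 (g = 7 + (16 + 28)/(-65 + 54) = 7 + 44/(-11) = 7 + 44*(-1/11) = 7 - 4 = 3)
sqrt(s + 1/(g + L)) = sqrt(-400 + 1/(3 + 153)) = sqrt(-400 + 1/156) = sqrt(-62399/156) = I*sqrt(2433561)/78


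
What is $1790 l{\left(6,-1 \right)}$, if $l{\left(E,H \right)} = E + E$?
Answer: $21480$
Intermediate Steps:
$l{\left(E,H \right)} = 2 E$
$1790 l{\left(6,-1 \right)} = 1790 \cdot 2 \cdot 6 = 1790 \cdot 12 = 21480$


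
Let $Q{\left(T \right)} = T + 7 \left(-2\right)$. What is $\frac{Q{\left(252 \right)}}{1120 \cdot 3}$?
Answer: $\frac{17}{240} \approx 0.070833$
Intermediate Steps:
$Q{\left(T \right)} = -14 + T$ ($Q{\left(T \right)} = T - 14 = -14 + T$)
$\frac{Q{\left(252 \right)}}{1120 \cdot 3} = \frac{-14 + 252}{1120 \cdot 3} = \frac{238}{3360} = 238 \cdot \frac{1}{3360} = \frac{17}{240}$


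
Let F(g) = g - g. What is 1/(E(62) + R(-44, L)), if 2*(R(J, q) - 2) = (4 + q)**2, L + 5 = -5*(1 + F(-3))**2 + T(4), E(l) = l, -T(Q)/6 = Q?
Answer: 1/514 ≈ 0.0019455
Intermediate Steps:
T(Q) = -6*Q
F(g) = 0
L = -34 (L = -5 + (-5*(1 + 0)**2 - 6*4) = -5 + (-5*1**2 - 24) = -5 + (-5*1 - 24) = -5 + (-5 - 24) = -5 - 29 = -34)
R(J, q) = 2 + (4 + q)**2/2
1/(E(62) + R(-44, L)) = 1/(62 + (2 + (4 - 34)**2/2)) = 1/(62 + (2 + (1/2)*(-30)**2)) = 1/(62 + (2 + (1/2)*900)) = 1/(62 + (2 + 450)) = 1/(62 + 452) = 1/514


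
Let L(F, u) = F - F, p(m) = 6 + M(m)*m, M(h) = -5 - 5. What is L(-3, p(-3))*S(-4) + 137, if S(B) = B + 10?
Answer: 137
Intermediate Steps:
S(B) = 10 + B
M(h) = -10
p(m) = 6 - 10*m
L(F, u) = 0
L(-3, p(-3))*S(-4) + 137 = 0*(10 - 4) + 137 = 0*6 + 137 = 0 + 137 = 137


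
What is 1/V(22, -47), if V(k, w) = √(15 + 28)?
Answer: √43/43 ≈ 0.15250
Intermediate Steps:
V(k, w) = √43
1/V(22, -47) = 1/(√43) = √43/43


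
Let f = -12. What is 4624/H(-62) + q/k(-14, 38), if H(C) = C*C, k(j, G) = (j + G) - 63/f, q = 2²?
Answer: 150628/112437 ≈ 1.3397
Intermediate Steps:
q = 4
k(j, G) = 21/4 + G + j (k(j, G) = (j + G) - 63/(-12) = (G + j) - 63*(-1/12) = (G + j) + 21/4 = 21/4 + G + j)
H(C) = C²
4624/H(-62) + q/k(-14, 38) = 4624/((-62)²) + 4/(21/4 + 38 - 14) = 4624/3844 + 4/(117/4) = 4624*(1/3844) + 4*(4/117) = 1156/961 + 16/117 = 150628/112437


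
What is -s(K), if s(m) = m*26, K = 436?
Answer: -11336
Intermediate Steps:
s(m) = 26*m
-s(K) = -26*436 = -1*11336 = -11336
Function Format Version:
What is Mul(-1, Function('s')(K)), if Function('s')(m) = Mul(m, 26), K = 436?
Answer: -11336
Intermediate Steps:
Function('s')(m) = Mul(26, m)
Mul(-1, Function('s')(K)) = Mul(-1, Mul(26, 436)) = Mul(-1, 11336) = -11336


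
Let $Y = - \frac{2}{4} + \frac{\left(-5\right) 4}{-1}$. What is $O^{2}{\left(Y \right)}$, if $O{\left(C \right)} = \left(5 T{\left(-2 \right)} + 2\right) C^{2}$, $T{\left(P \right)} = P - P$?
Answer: $\frac{2313441}{4} \approx 5.7836 \cdot 10^{5}$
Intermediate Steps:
$T{\left(P \right)} = 0$
$Y = \frac{39}{2}$ ($Y = \left(-2\right) \frac{1}{4} - -20 = - \frac{1}{2} + 20 = \frac{39}{2} \approx 19.5$)
$O{\left(C \right)} = 2 C^{2}$ ($O{\left(C \right)} = \left(5 \cdot 0 + 2\right) C^{2} = \left(0 + 2\right) C^{2} = 2 C^{2}$)
$O^{2}{\left(Y \right)} = \left(2 \left(\frac{39}{2}\right)^{2}\right)^{2} = \left(2 \cdot \frac{1521}{4}\right)^{2} = \left(\frac{1521}{2}\right)^{2} = \frac{2313441}{4}$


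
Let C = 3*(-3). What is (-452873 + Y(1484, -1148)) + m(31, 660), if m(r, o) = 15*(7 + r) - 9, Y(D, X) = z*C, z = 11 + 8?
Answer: -452483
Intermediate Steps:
C = -9
z = 19
Y(D, X) = -171 (Y(D, X) = 19*(-9) = -171)
m(r, o) = 96 + 15*r (m(r, o) = (105 + 15*r) - 9 = 96 + 15*r)
(-452873 + Y(1484, -1148)) + m(31, 660) = (-452873 - 171) + (96 + 15*31) = -453044 + (96 + 465) = -453044 + 561 = -452483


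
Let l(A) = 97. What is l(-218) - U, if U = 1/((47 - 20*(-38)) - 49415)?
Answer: 4714977/48608 ≈ 97.000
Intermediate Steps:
U = -1/48608 (U = 1/((47 + 760) - 49415) = 1/(807 - 49415) = 1/(-48608) = -1/48608 ≈ -2.0573e-5)
l(-218) - U = 97 - 1*(-1/48608) = 97 + 1/48608 = 4714977/48608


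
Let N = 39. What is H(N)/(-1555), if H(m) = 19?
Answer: -19/1555 ≈ -0.012219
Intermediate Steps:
H(N)/(-1555) = 19/(-1555) = 19*(-1/1555) = -19/1555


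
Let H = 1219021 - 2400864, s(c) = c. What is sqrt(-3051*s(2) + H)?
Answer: I*sqrt(1187945) ≈ 1089.9*I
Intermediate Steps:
H = -1181843
sqrt(-3051*s(2) + H) = sqrt(-3051*2 - 1181843) = sqrt(-6102 - 1181843) = sqrt(-1187945) = I*sqrt(1187945)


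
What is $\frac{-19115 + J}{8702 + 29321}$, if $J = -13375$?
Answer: $- \frac{32490}{38023} \approx -0.85448$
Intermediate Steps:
$\frac{-19115 + J}{8702 + 29321} = \frac{-19115 - 13375}{8702 + 29321} = - \frac{32490}{38023}$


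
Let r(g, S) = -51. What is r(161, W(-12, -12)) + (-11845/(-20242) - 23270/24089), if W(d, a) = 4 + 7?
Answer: -1927214121/37508426 ≈ -51.381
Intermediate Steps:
W(d, a) = 11
r(161, W(-12, -12)) + (-11845/(-20242) - 23270/24089) = -51 + (-11845/(-20242) - 23270/24089) = -51 + (-11845*(-1/20242) - 23270*1/24089) = -51 + (11845/20242 - 1790/1853) = -51 - 14284395/37508426 = -1927214121/37508426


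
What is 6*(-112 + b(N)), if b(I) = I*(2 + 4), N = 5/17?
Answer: -11244/17 ≈ -661.41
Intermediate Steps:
N = 5/17 (N = 5*(1/17) = 5/17 ≈ 0.29412)
b(I) = 6*I (b(I) = I*6 = 6*I)
6*(-112 + b(N)) = 6*(-112 + 6*(5/17)) = 6*(-112 + 30/17) = 6*(-1874/17) = -11244/17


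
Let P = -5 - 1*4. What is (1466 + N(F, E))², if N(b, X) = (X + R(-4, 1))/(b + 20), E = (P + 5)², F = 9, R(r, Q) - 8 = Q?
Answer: 1809566521/841 ≈ 2.1517e+6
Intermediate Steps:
R(r, Q) = 8 + Q
P = -9 (P = -5 - 4 = -9)
E = 16 (E = (-9 + 5)² = (-4)² = 16)
N(b, X) = (9 + X)/(20 + b) (N(b, X) = (X + (8 + 1))/(b + 20) = (X + 9)/(20 + b) = (9 + X)/(20 + b))
(1466 + N(F, E))² = (1466 + (9 + 16)/(20 + 9))² = (1466 + 25/29)² = (42539/29)² = 1809566521/841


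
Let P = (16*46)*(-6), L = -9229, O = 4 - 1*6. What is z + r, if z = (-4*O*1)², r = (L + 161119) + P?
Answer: 147538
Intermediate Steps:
O = -2 (O = 4 - 6 = -2)
P = -4416 (P = 736*(-6) = -4416)
r = 147474 (r = (-9229 + 161119) - 4416 = 151890 - 4416 = 147474)
z = 64 (z = (-4*(-2)*1)² = (8*1)² = 8² = 64)
z + r = 64 + 147474 = 147538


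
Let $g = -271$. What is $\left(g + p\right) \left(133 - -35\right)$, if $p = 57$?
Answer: $-35952$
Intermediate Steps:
$\left(g + p\right) \left(133 - -35\right) = \left(-271 + 57\right) \left(133 - -35\right) = - 214 \left(133 + 35\right) = \left(-214\right) 168 = -35952$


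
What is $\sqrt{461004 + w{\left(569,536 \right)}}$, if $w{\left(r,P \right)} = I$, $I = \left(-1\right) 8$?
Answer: $2 \sqrt{115249} \approx 678.97$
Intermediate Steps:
$I = -8$
$w{\left(r,P \right)} = -8$
$\sqrt{461004 + w{\left(569,536 \right)}} = \sqrt{461004 - 8} = \sqrt{460996} = 2 \sqrt{115249}$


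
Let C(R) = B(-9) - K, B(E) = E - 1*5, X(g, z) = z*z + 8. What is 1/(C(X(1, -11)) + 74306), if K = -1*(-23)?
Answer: 1/74269 ≈ 1.3465e-5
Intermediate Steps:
X(g, z) = 8 + z**2 (X(g, z) = z**2 + 8 = 8 + z**2)
K = 23
B(E) = -5 + E (B(E) = E - 5 = -5 + E)
C(R) = -37 (C(R) = (-5 - 9) - 1*23 = -14 - 23 = -37)
1/(C(X(1, -11)) + 74306) = 1/(-37 + 74306) = 1/74269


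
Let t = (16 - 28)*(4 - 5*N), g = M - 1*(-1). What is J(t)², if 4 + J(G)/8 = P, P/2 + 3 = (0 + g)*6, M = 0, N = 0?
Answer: 256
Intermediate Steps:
g = 1 (g = 0 - 1*(-1) = 0 + 1 = 1)
P = 6 (P = -6 + 2*((0 + 1)*6) = -6 + 2*(1*6) = -6 + 2*6 = -6 + 12 = 6)
t = -48 (t = (16 - 28)*(4 - 5*0) = -12*(4 + 0) = -12*4 = -48)
J(G) = 16 (J(G) = -32 + 8*6 = -32 + 48 = 16)
J(t)² = 16² = 256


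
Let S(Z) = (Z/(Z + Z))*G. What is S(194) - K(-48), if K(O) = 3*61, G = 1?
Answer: -365/2 ≈ -182.50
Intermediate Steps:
K(O) = 183
S(Z) = ½ (S(Z) = (Z/(Z + Z))*1 = (Z/((2*Z)))*1 = (Z*(1/(2*Z)))*1 = (½)*1 = ½)
S(194) - K(-48) = ½ - 1*183 = ½ - 183 = -365/2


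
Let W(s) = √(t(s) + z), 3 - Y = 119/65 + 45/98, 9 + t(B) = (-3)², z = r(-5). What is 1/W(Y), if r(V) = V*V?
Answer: ⅕ ≈ 0.20000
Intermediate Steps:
r(V) = V²
z = 25 (z = (-5)² = 25)
t(B) = 0 (t(B) = -9 + (-3)² = -9 + 9 = 0)
Y = 4523/6370 (Y = 3 - (119/65 + 45/98) = 3 - 1*14587/6370 = 3 - 14587/6370 = 4523/6370 ≈ 0.71005)
W(s) = 5 (W(s) = √(0 + 25) = √25 = 5)
1/W(Y) = 1/5 = ⅕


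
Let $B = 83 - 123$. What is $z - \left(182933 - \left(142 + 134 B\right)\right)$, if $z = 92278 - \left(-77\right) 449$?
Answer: $-61300$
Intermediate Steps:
$B = -40$ ($B = 83 - 123 = -40$)
$z = 126851$ ($z = 92278 - -34573 = 92278 + 34573 = 126851$)
$z - \left(182933 - \left(142 + 134 B\right)\right) = 126851 - \left(182933 - \left(142 + 134 \left(-40\right)\right)\right) = 126851 - \left(182933 - \left(142 - 5360\right)\right) = 126851 - \left(182933 - -5218\right) = 126851 - \left(182933 + 5218\right) = 126851 - 188151 = -61300$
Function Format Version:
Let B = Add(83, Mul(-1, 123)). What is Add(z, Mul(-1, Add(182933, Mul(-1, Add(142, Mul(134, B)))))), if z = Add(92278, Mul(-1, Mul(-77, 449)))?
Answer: -61300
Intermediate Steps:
B = -40 (B = Add(83, -123) = -40)
z = 126851 (z = Add(92278, Mul(-1, -34573)) = Add(92278, 34573) = 126851)
Add(z, Mul(-1, Add(182933, Mul(-1, Add(142, Mul(134, B)))))) = Add(126851, Mul(-1, Add(182933, Mul(-1, Add(142, Mul(134, -40)))))) = Add(126851, Mul(-1, Add(182933, Mul(-1, Add(142, -5360))))) = Add(126851, Mul(-1, Add(182933, Mul(-1, -5218)))) = Add(126851, Mul(-1, Add(182933, 5218))) = Add(126851, Mul(-1, 188151)) = Add(126851, -188151) = -61300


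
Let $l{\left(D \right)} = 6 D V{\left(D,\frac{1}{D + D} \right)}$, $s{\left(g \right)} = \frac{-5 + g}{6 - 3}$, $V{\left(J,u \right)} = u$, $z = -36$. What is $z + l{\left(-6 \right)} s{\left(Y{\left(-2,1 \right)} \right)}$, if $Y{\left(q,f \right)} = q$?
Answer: $-43$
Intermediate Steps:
$s{\left(g \right)} = - \frac{5}{3} + \frac{g}{3}$ ($s{\left(g \right)} = \frac{-5 + g}{3} = \left(-5 + g\right) \frac{1}{3} = - \frac{5}{3} + \frac{g}{3}$)
$l{\left(D \right)} = 3$ ($l{\left(D \right)} = \frac{6 D}{D + D} = \frac{6 D}{2 D} = 6 D \frac{1}{2 D} = 3$)
$z + l{\left(-6 \right)} s{\left(Y{\left(-2,1 \right)} \right)} = -36 + 3 \left(- \frac{5}{3} + \frac{1}{3} \left(-2\right)\right) = -36 + 3 \left(- \frac{5}{3} - \frac{2}{3}\right) = -36 + 3 \left(- \frac{7}{3}\right) = -36 - 7 = -43$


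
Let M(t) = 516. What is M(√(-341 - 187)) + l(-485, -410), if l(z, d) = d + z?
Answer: -379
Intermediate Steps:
M(√(-341 - 187)) + l(-485, -410) = 516 + (-410 - 485) = 516 - 895 = -379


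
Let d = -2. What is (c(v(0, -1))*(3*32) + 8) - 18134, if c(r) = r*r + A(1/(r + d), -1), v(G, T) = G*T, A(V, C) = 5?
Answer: -17646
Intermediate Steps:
c(r) = 5 + r² (c(r) = r*r + 5 = r² + 5 = 5 + r²)
(c(v(0, -1))*(3*32) + 8) - 18134 = ((5 + (0*(-1))²)*(3*32) + 8) - 18134 = ((5 + 0²)*96 + 8) - 18134 = ((5 + 0)*96 + 8) - 18134 = (5*96 + 8) - 18134 = (480 + 8) - 18134 = 488 - 18134 = -17646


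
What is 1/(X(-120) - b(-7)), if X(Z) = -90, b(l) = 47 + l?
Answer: -1/130 ≈ -0.0076923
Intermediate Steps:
1/(X(-120) - b(-7)) = 1/(-90 - (47 - 7)) = 1/(-90 - 1*40) = 1/(-90 - 40) = 1/(-130) = -1/130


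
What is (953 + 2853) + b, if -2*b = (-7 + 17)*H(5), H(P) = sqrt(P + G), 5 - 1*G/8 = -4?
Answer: 3806 - 5*sqrt(77) ≈ 3762.1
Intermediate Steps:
G = 72 (G = 40 - 8*(-4) = 40 + 32 = 72)
H(P) = sqrt(72 + P) (H(P) = sqrt(P + 72) = sqrt(72 + P))
b = -5*sqrt(77) (b = -(-7 + 17)*sqrt(72 + 5)/2 = -5*sqrt(77) ≈ -43.875)
(953 + 2853) + b = (953 + 2853) - 5*sqrt(77) = 3806 - 5*sqrt(77)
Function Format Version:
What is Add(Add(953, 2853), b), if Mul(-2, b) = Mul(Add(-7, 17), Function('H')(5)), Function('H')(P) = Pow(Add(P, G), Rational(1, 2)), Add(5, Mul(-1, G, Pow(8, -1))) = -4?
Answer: Add(3806, Mul(-5, Pow(77, Rational(1, 2)))) ≈ 3762.1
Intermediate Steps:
G = 72 (G = Add(40, Mul(-8, -4)) = Add(40, 32) = 72)
Function('H')(P) = Pow(Add(72, P), Rational(1, 2)) (Function('H')(P) = Pow(Add(P, 72), Rational(1, 2)) = Pow(Add(72, P), Rational(1, 2)))
b = Mul(-5, Pow(77, Rational(1, 2))) (b = Mul(Rational(-1, 2), Mul(Add(-7, 17), Pow(Add(72, 5), Rational(1, 2)))) = Mul(Rational(-1, 2), Mul(10, Pow(77, Rational(1, 2)))) = Mul(-5, Pow(77, Rational(1, 2))) ≈ -43.875)
Add(Add(953, 2853), b) = Add(Add(953, 2853), Mul(-5, Pow(77, Rational(1, 2)))) = Add(3806, Mul(-5, Pow(77, Rational(1, 2))))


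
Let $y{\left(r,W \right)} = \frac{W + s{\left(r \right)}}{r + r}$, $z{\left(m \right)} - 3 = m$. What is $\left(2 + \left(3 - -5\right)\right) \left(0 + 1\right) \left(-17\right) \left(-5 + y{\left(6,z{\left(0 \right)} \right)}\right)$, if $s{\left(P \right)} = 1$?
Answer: $\frac{2380}{3} \approx 793.33$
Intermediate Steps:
$z{\left(m \right)} = 3 + m$
$y{\left(r,W \right)} = \frac{1 + W}{2 r}$ ($y{\left(r,W \right)} = \frac{W + 1}{r + r} = \frac{1 + W}{2 r}$)
$\left(2 + \left(3 - -5\right)\right) \left(0 + 1\right) \left(-17\right) \left(-5 + y{\left(6,z{\left(0 \right)} \right)}\right) = \left(2 + \left(3 - -5\right)\right) \left(0 + 1\right) \left(-17\right) \left(-5 + \frac{1 + \left(3 + 0\right)}{2 \cdot 6}\right) = \left(2 + \left(3 + 5\right)\right) 1 \left(-17\right) \left(-5 + \frac{1}{2} \cdot \frac{1}{6} \left(1 + 3\right)\right) = \left(2 + 8\right) 1 \left(-17\right) \left(-5 + \frac{1}{2} \cdot \frac{1}{6} \cdot 4\right) = 10 \cdot 1 \left(-17\right) \left(-5 + \frac{1}{3}\right) = 10 \left(-17\right) \left(- \frac{14}{3}\right) = \left(-170\right) \left(- \frac{14}{3}\right) = \frac{2380}{3}$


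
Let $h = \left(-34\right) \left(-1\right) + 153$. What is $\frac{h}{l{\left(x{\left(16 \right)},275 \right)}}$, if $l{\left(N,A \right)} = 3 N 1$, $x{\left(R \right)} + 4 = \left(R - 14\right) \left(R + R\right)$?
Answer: $\frac{187}{180} \approx 1.0389$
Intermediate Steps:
$x{\left(R \right)} = -4 + 2 R \left(-14 + R\right)$ ($x{\left(R \right)} = -4 + \left(R - 14\right) \left(R + R\right) = -4 + \left(-14 + R\right) 2 R = -4 + 2 R \left(-14 + R\right)$)
$l{\left(N,A \right)} = 3 N$
$h = 187$ ($h = 34 + 153 = 187$)
$\frac{h}{l{\left(x{\left(16 \right)},275 \right)}} = \frac{187}{3 \left(-4 - 448 + 2 \cdot 16^{2}\right)} = \frac{187}{3 \left(-4 - 448 + 2 \cdot 256\right)} = \frac{187}{3 \left(-4 - 448 + 512\right)} = \frac{187}{3 \cdot 60} = \frac{187}{180}$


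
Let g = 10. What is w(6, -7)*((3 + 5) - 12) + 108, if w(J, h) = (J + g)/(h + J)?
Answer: 172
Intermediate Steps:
w(J, h) = (10 + J)/(J + h) (w(J, h) = (J + 10)/(h + J) = (10 + J)/(J + h))
w(6, -7)*((3 + 5) - 12) + 108 = ((10 + 6)/(6 - 7))*((3 + 5) - 12) + 108 = (16/(-1))*(8 - 12) + 108 = -1*16*(-4) + 108 = -16*(-4) + 108 = 64 + 108 = 172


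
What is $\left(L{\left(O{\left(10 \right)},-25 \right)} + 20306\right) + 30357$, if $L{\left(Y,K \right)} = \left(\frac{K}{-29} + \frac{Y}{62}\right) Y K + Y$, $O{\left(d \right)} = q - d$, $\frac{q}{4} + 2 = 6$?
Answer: $\frac{45422131}{899} \approx 50525.0$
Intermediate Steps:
$q = 16$ ($q = -8 + 4 \cdot 6 = -8 + 24 = 16$)
$O{\left(d \right)} = 16 - d$
$L{\left(Y,K \right)} = Y + K Y \left(- \frac{K}{29} + \frac{Y}{62}\right)$ ($L{\left(Y,K \right)} = \left(K \left(- \frac{1}{29}\right) + Y \frac{1}{62}\right) Y K + Y = \left(- \frac{K}{29} + \frac{Y}{62}\right) Y K + Y = Y \left(- \frac{K}{29} + \frac{Y}{62}\right) K + Y = K Y \left(- \frac{K}{29} + \frac{Y}{62}\right) + Y = Y + K Y \left(- \frac{K}{29} + \frac{Y}{62}\right)$)
$\left(L{\left(O{\left(10 \right)},-25 \right)} + 20306\right) + 30357 = \left(\frac{\left(16 - 10\right) \left(1798 - 62 \left(-25\right)^{2} + 29 \left(-25\right) \left(16 - 10\right)\right)}{1798} + 20306\right) + 30357 = \left(\frac{\left(16 - 10\right) \left(1798 - 38750 + 29 \left(-25\right) \left(16 - 10\right)\right)}{1798} + 20306\right) + 30357 = \left(\frac{1}{1798} \cdot 6 \left(1798 - 38750 + 29 \left(-25\right) 6\right) + 20306\right) + 30357 = \left(\frac{1}{1798} \cdot 6 \left(1798 - 38750 - 4350\right) + 20306\right) + 30357 = \left(\frac{1}{1798} \cdot 6 \left(-41302\right) + 20306\right) + 30357 = \left(- \frac{123906}{899} + 20306\right) + 30357 = \frac{18131188}{899} + 30357 = \frac{45422131}{899}$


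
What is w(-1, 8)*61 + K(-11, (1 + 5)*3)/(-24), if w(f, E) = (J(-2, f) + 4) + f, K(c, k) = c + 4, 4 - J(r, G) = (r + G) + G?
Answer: 16111/24 ≈ 671.29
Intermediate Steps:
J(r, G) = 4 - r - 2*G (J(r, G) = 4 - ((r + G) + G) = 4 - ((G + r) + G) = 4 - (r + 2*G) = 4 + (-r - 2*G) = 4 - r - 2*G)
K(c, k) = 4 + c
w(f, E) = 10 - f (w(f, E) = ((4 - 1*(-2) - 2*f) + 4) + f = ((4 + 2 - 2*f) + 4) + f = ((6 - 2*f) + 4) + f = (10 - 2*f) + f = 10 - f)
w(-1, 8)*61 + K(-11, (1 + 5)*3)/(-24) = (10 - 1*(-1))*61 + (4 - 11)/(-24) = (10 + 1)*61 - 7*(-1/24) = 11*61 + 7/24 = 671 + 7/24 = 16111/24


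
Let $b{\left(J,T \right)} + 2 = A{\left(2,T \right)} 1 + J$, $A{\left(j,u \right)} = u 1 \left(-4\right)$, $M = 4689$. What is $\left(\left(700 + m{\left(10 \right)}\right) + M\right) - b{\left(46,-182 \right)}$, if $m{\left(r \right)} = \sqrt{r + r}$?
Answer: $4617 + 2 \sqrt{5} \approx 4621.5$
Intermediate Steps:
$A{\left(j,u \right)} = - 4 u$ ($A{\left(j,u \right)} = u \left(-4\right) = - 4 u$)
$m{\left(r \right)} = \sqrt{2} \sqrt{r}$ ($m{\left(r \right)} = \sqrt{2 r} = \sqrt{2} \sqrt{r}$)
$b{\left(J,T \right)} = -2 + J - 4 T$ ($b{\left(J,T \right)} = -2 + \left(- 4 T 1 + J\right) = -2 + \left(- 4 T + J\right) = -2 + \left(J - 4 T\right) = -2 + J - 4 T$)
$\left(\left(700 + m{\left(10 \right)}\right) + M\right) - b{\left(46,-182 \right)} = \left(\left(700 + \sqrt{2} \sqrt{10}\right) + 4689\right) - \left(-2 + 46 - -728\right) = \left(\left(700 + 2 \sqrt{5}\right) + 4689\right) - \left(-2 + 46 + 728\right) = \left(5389 + 2 \sqrt{5}\right) - 772 = 4617 + 2 \sqrt{5}$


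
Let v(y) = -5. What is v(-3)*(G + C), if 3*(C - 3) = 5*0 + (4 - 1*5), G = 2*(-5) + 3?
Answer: 65/3 ≈ 21.667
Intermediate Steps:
G = -7 (G = -10 + 3 = -7)
C = 8/3 (C = 3 + (5*0 + (4 - 1*5))/3 = 3 + (0 + (4 - 5))/3 = 3 + (0 - 1)/3 = 3 + (⅓)*(-1) = 3 - ⅓ = 8/3 ≈ 2.6667)
v(-3)*(G + C) = -5*(-7 + 8/3) = -5*(-13/3) = 65/3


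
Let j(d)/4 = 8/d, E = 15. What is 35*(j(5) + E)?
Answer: 749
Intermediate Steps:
j(d) = 32/d (j(d) = 4*(8/d) = 32/d)
35*(j(5) + E) = 35*(32/5 + 15) = 35*(107/5) = 749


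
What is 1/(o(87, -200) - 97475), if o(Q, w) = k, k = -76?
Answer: -1/97551 ≈ -1.0251e-5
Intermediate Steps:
o(Q, w) = -76
1/(o(87, -200) - 97475) = 1/(-76 - 97475) = 1/(-97551) = -1/97551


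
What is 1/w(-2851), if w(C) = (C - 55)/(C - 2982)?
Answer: 5833/2906 ≈ 2.0072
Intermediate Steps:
w(C) = (-55 + C)/(-2982 + C)
1/w(-2851) = 1/((-55 - 2851)/(-2982 - 2851)) = 1/(-2906/(-5833)) = 1/(-1/5833*(-2906)) = 1/(2906/5833) = 5833/2906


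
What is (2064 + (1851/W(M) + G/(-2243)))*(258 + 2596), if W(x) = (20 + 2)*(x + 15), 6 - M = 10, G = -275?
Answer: 1604761285829/271403 ≈ 5.9128e+6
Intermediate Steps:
M = -4 (M = 6 - 1*10 = 6 - 10 = -4)
W(x) = 330 + 22*x (W(x) = 22*(15 + x) = 330 + 22*x)
(2064 + (1851/W(M) + G/(-2243)))*(258 + 2596) = (2064 + (1851/(330 + 22*(-4)) - 275/(-2243)))*(258 + 2596) = (2064 + (1851/(330 - 88) - 275*(-1/2243)))*2854 = (2064 + (1851/242 + 275/2243))*2854 = (2064 + 4218343/542806)*2854 = (1124569927/542806)*2854 = 1604761285829/271403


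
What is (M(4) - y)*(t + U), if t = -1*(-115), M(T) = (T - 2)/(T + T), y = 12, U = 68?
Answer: -8601/4 ≈ -2150.3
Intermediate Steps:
M(T) = (-2 + T)/(2*T) (M(T) = (-2 + T)/((2*T)) = (-2 + T)*(1/(2*T)) = (-2 + T)/(2*T))
t = 115
(M(4) - y)*(t + U) = ((½)*(-2 + 4)/4 - 1*12)*(115 + 68) = ((½)*(¼)*2 - 12)*183 = (¼ - 12)*183 = -47/4*183 = -8601/4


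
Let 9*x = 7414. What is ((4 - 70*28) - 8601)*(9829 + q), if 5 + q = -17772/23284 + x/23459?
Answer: -14161321377096105/136554839 ≈ -1.0370e+8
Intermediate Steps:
x = 7414/9 (x = (⅑)*7414 = 7414/9 ≈ 823.78)
q = -7039865894/1228993551 (q = -5 + (-17772/23284 + (7414/9)/23459) = -5 + (-17772*1/23284 + (7414/9)*(1/23459)) = -5 + (-4443/5821 + 7414/211131) = -5 - 894898139/1228993551 = -7039865894/1228993551 ≈ -5.7282)
((4 - 70*28) - 8601)*(9829 + q) = ((4 - 70*28) - 8601)*(9829 - 7039865894/1228993551) = ((4 - 1960) - 8601)*(12072737746885/1228993551) = (-1956 - 8601)*(12072737746885/1228993551) = -10557*12072737746885/1228993551 = -14161321377096105/136554839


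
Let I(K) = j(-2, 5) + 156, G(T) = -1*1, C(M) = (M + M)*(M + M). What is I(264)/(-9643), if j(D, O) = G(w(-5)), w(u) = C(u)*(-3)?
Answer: -155/9643 ≈ -0.016074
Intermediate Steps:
C(M) = 4*M**2 (C(M) = (2*M)*(2*M) = 4*M**2)
w(u) = -12*u**2 (w(u) = (4*u**2)*(-3) = -12*u**2)
G(T) = -1
j(D, O) = -1
I(K) = 155 (I(K) = -1 + 156 = 155)
I(264)/(-9643) = 155/(-9643) = 155*(-1/9643) = -155/9643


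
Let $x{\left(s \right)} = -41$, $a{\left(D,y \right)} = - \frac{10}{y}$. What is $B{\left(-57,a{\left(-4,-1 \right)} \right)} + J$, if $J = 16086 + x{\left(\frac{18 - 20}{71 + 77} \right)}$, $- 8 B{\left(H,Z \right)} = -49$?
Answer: $\frac{128409}{8} \approx 16051.0$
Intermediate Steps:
$B{\left(H,Z \right)} = \frac{49}{8}$ ($B{\left(H,Z \right)} = \left(- \frac{1}{8}\right) \left(-49\right) = \frac{49}{8}$)
$J = 16045$ ($J = 16086 - 41 = 16045$)
$B{\left(-57,a{\left(-4,-1 \right)} \right)} + J = \frac{49}{8} + 16045 = \frac{128409}{8}$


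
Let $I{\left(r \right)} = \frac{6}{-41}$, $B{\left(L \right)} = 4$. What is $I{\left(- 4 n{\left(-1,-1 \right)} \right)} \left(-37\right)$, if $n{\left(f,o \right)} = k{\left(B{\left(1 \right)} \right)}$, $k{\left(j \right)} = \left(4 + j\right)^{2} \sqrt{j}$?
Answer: $\frac{222}{41} \approx 5.4146$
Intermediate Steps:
$k{\left(j \right)} = \sqrt{j} \left(4 + j\right)^{2}$
$n{\left(f,o \right)} = 128$ ($n{\left(f,o \right)} = \sqrt{4} \left(4 + 4\right)^{2} = 2 \cdot 8^{2} = 2 \cdot 64 = 128$)
$I{\left(r \right)} = - \frac{6}{41}$ ($I{\left(r \right)} = 6 \left(- \frac{1}{41}\right) = - \frac{6}{41}$)
$I{\left(- 4 n{\left(-1,-1 \right)} \right)} \left(-37\right) = \left(- \frac{6}{41}\right) \left(-37\right) = \frac{222}{41}$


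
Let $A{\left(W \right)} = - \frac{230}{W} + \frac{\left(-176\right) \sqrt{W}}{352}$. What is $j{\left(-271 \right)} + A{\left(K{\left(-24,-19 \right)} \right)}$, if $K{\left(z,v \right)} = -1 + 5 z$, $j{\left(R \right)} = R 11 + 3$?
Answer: $- \frac{360108}{121} - \frac{11 i}{2} \approx -2976.1 - 5.5 i$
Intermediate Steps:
$j{\left(R \right)} = 3 + 11 R$ ($j{\left(R \right)} = 11 R + 3 = 3 + 11 R$)
$A{\left(W \right)} = - \frac{230}{W} - \frac{\sqrt{W}}{2}$ ($A{\left(W \right)} = - \frac{230}{W} + - 176 \sqrt{W} \frac{1}{352} = - \frac{230}{W} - \frac{\sqrt{W}}{2}$)
$j{\left(-271 \right)} + A{\left(K{\left(-24,-19 \right)} \right)} = \left(3 + 11 \left(-271\right)\right) + \frac{-460 - \left(-1 + 5 \left(-24\right)\right)^{\frac{3}{2}}}{2 \left(-1 + 5 \left(-24\right)\right)} = \left(3 - 2981\right) + \frac{-460 - \left(-1 - 120\right)^{\frac{3}{2}}}{2 \left(-1 - 120\right)} = -2978 + \frac{-460 - \left(-121\right)^{\frac{3}{2}}}{2 \left(-121\right)} = -2978 + \frac{1}{2} \left(- \frac{1}{121}\right) \left(-460 - - 1331 i\right) = -2978 + \frac{1}{2} \left(- \frac{1}{121}\right) \left(-460 + 1331 i\right) = -2978 + \left(\frac{230}{121} - \frac{11 i}{2}\right) = - \frac{360108}{121} - \frac{11 i}{2}$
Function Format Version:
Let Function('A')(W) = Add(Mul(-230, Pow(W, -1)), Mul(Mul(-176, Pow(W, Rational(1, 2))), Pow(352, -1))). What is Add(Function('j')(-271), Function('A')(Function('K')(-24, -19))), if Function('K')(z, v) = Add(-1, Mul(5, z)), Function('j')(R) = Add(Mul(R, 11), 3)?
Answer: Add(Rational(-360108, 121), Mul(Rational(-11, 2), I)) ≈ Add(-2976.1, Mul(-5.5000, I))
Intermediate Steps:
Function('j')(R) = Add(3, Mul(11, R)) (Function('j')(R) = Add(Mul(11, R), 3) = Add(3, Mul(11, R)))
Function('A')(W) = Add(Mul(-230, Pow(W, -1)), Mul(Rational(-1, 2), Pow(W, Rational(1, 2)))) (Function('A')(W) = Add(Mul(-230, Pow(W, -1)), Mul(Mul(-176, Pow(W, Rational(1, 2))), Rational(1, 352))) = Add(Mul(-230, Pow(W, -1)), Mul(Rational(-1, 2), Pow(W, Rational(1, 2)))))
Add(Function('j')(-271), Function('A')(Function('K')(-24, -19))) = Add(Add(3, Mul(11, -271)), Mul(Rational(1, 2), Pow(Add(-1, Mul(5, -24)), -1), Add(-460, Mul(-1, Pow(Add(-1, Mul(5, -24)), Rational(3, 2)))))) = Add(Add(3, -2981), Mul(Rational(1, 2), Pow(Add(-1, -120), -1), Add(-460, Mul(-1, Pow(Add(-1, -120), Rational(3, 2)))))) = Add(-2978, Mul(Rational(1, 2), Pow(-121, -1), Add(-460, Mul(-1, Pow(-121, Rational(3, 2)))))) = Add(-2978, Mul(Rational(1, 2), Rational(-1, 121), Add(-460, Mul(-1, Mul(-1331, I))))) = Add(-2978, Mul(Rational(1, 2), Rational(-1, 121), Add(-460, Mul(1331, I)))) = Add(-2978, Add(Rational(230, 121), Mul(Rational(-11, 2), I))) = Add(Rational(-360108, 121), Mul(Rational(-11, 2), I))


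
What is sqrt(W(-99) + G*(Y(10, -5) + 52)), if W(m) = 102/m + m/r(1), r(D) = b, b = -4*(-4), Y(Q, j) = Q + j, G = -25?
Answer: I*sqrt(24954963)/132 ≈ 37.845*I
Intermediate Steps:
b = 16
r(D) = 16
W(m) = 102/m + m/16
sqrt(W(-99) + G*(Y(10, -5) + 52)) = sqrt((102/(-99) + (1/16)*(-99)) - 25*((10 - 5) + 52)) = sqrt((102*(-1/99) - 99/16) - 25*(5 + 52)) = sqrt((-34/33 - 99/16) - 25*57) = sqrt(-3811/528 - 1425) = sqrt(-756211/528) = I*sqrt(24954963)/132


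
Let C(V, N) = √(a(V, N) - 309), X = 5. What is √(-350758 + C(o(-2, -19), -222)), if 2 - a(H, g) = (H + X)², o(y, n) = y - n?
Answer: √(-350758 + I*√791) ≈ 0.024 + 592.25*I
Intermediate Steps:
a(H, g) = 2 - (5 + H)² (a(H, g) = 2 - (H + 5)² = 2 - (5 + H)²)
C(V, N) = √(-307 - (5 + V)²) (C(V, N) = √((2 - (5 + V)²) - 309) = √(-307 - (5 + V)²))
√(-350758 + C(o(-2, -19), -222)) = √(-350758 + √(-307 - (5 + (-2 - 1*(-19)))²)) = √(-350758 + √(-307 - (5 + (-2 + 19))²)) = √(-350758 + √(-307 - (5 + 17)²)) = √(-350758 + √(-307 - 1*22²)) = √(-350758 + √(-307 - 1*484)) = √(-350758 + √(-307 - 484)) = √(-350758 + √(-791)) = √(-350758 + I*√791)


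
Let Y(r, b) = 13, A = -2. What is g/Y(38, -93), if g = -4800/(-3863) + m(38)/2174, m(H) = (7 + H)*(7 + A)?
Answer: 11304375/109176106 ≈ 0.10354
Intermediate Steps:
m(H) = 35 + 5*H (m(H) = (7 + H)*(7 - 2) = (7 + H)*5 = 35 + 5*H)
g = 11304375/8398162 (g = -4800/(-3863) + (35 + 5*38)/2174 = -4800*(-1/3863) + (35 + 190)*(1/2174) = 4800/3863 + 225*(1/2174) = 4800/3863 + 225/2174 = 11304375/8398162 ≈ 1.3461)
g/Y(38, -93) = (11304375/8398162)/13 = (11304375/8398162)*(1/13) = 11304375/109176106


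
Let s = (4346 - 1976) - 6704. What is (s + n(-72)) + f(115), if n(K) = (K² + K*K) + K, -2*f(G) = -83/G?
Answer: 1371343/230 ≈ 5962.4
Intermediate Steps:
f(G) = 83/(2*G) (f(G) = -(-83)/(2*G) = 83/(2*G))
n(K) = K + 2*K² (n(K) = (K² + K²) + K = 2*K² + K = K + 2*K²)
s = -4334 (s = 2370 - 6704 = -4334)
(s + n(-72)) + f(115) = (-4334 - 72*(1 + 2*(-72))) + (83/2)/115 = (-4334 - 72*(1 - 144)) + (83/2)*(1/115) = (-4334 - 72*(-143)) + 83/230 = (-4334 + 10296) + 83/230 = 5962 + 83/230 = 1371343/230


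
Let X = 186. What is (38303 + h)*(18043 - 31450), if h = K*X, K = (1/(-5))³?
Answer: -64188546423/125 ≈ -5.1351e+8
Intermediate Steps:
K = -1/125 (K = (1*(-⅕))³ = (-⅕)³ = -1/125 ≈ -0.0080000)
h = -186/125 (h = -1/125*186 = -186/125 ≈ -1.4880)
(38303 + h)*(18043 - 31450) = (38303 - 186/125)*(18043 - 31450) = (4787689/125)*(-13407) = -64188546423/125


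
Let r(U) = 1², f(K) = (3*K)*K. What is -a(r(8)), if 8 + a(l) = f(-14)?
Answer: -580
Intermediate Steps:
f(K) = 3*K²
r(U) = 1
a(l) = 580 (a(l) = -8 + 3*(-14)² = -8 + 3*196 = -8 + 588 = 580)
-a(r(8)) = -1*580 = -580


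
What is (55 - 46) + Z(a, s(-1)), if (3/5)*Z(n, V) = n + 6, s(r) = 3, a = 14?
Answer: 127/3 ≈ 42.333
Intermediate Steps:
Z(n, V) = 10 + 5*n/3 (Z(n, V) = 5*(n + 6)/3 = 5*(6 + n)/3 = 10 + 5*n/3)
(55 - 46) + Z(a, s(-1)) = (55 - 46) + (10 + (5/3)*14) = 9 + (10 + 70/3) = 9 + 100/3 = 127/3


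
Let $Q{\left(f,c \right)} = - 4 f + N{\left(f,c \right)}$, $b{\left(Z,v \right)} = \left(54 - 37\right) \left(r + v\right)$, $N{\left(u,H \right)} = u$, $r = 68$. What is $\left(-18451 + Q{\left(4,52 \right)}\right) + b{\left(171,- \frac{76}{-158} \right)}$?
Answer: $- \frac{1366607}{79} \approx -17299.0$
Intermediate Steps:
$b{\left(Z,v \right)} = 1156 + 17 v$ ($b{\left(Z,v \right)} = \left(54 - 37\right) \left(68 + v\right) = 17 \left(68 + v\right) = 1156 + 17 v$)
$Q{\left(f,c \right)} = - 3 f$ ($Q{\left(f,c \right)} = - 4 f + f = - 3 f$)
$\left(-18451 + Q{\left(4,52 \right)}\right) + b{\left(171,- \frac{76}{-158} \right)} = \left(-18451 - 12\right) + \left(1156 + 17 \left(- \frac{76}{-158}\right)\right) = \left(-18451 - 12\right) + \left(1156 + 17 \left(\left(-76\right) \left(- \frac{1}{158}\right)\right)\right) = -18463 + \left(1156 + 17 \cdot \frac{38}{79}\right) = -18463 + \left(1156 + \frac{646}{79}\right) = -18463 + \frac{91970}{79} = - \frac{1366607}{79}$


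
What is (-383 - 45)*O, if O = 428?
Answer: -183184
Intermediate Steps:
(-383 - 45)*O = (-383 - 45)*428 = -428*428 = -183184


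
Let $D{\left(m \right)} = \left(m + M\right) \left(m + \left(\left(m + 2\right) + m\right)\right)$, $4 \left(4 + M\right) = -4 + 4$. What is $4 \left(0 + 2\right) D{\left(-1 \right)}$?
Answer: $40$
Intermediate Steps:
$M = -4$ ($M = -4 + \frac{-4 + 4}{4} = -4 + \frac{1}{4} \cdot 0 = -4 + 0 = -4$)
$D{\left(m \right)} = \left(-4 + m\right) \left(2 + 3 m\right)$ ($D{\left(m \right)} = \left(m - 4\right) \left(m + \left(\left(m + 2\right) + m\right)\right) = \left(-4 + m\right) \left(m + \left(\left(2 + m\right) + m\right)\right) = \left(-4 + m\right) \left(m + \left(2 + 2 m\right)\right) = \left(-4 + m\right) \left(2 + 3 m\right)$)
$4 \left(0 + 2\right) D{\left(-1 \right)} = 4 \left(0 + 2\right) \left(-8 - -10 + 3 \left(-1\right)^{2}\right) = 4 \cdot 2 \left(-8 + 10 + 3 \cdot 1\right) = 8 \left(-8 + 10 + 3\right) = 8 \cdot 5 = 40$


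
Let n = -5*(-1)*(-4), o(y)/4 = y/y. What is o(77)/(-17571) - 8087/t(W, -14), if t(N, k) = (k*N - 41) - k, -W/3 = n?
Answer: 47364403/5078019 ≈ 9.3273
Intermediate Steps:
o(y) = 4 (o(y) = 4*(y/y) = 4*1 = 4)
n = -20 (n = 5*(-4) = -20)
W = 60 (W = -3*(-20) = 60)
t(N, k) = -41 - k + N*k (t(N, k) = (N*k - 41) - k = (-41 + N*k) - k = -41 - k + N*k)
o(77)/(-17571) - 8087/t(W, -14) = 4/(-17571) - 8087/(-41 - 1*(-14) + 60*(-14)) = 4*(-1/17571) - 8087/(-41 + 14 - 840) = -4/17571 - 8087/(-867) = -4/17571 - 8087*(-1/867) = -4/17571 + 8087/867 = 47364403/5078019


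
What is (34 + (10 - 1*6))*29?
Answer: 1102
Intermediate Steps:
(34 + (10 - 1*6))*29 = (34 + (10 - 6))*29 = (34 + 4)*29 = 38*29 = 1102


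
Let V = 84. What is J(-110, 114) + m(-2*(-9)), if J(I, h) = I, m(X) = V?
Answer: -26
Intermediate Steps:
m(X) = 84
J(-110, 114) + m(-2*(-9)) = -110 + 84 = -26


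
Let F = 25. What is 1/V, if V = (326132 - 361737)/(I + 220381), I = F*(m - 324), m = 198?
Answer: -217231/35605 ≈ -6.1011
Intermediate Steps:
I = -3150 (I = 25*(198 - 324) = 25*(-126) = -3150)
V = -35605/217231 (V = (326132 - 361737)/(-3150 + 220381) = -35605/217231 ≈ -0.16390)
1/V = 1/(-35605/217231) = -217231/35605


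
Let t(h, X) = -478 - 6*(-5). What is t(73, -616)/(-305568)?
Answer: 14/9549 ≈ 0.0014661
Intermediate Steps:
t(h, X) = -448 (t(h, X) = -478 + 30 = -448)
t(73, -616)/(-305568) = -448/(-305568) = -448*(-1/305568) = 14/9549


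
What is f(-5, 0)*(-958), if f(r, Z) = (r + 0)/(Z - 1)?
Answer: -4790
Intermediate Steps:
f(r, Z) = r/(-1 + Z)
f(-5, 0)*(-958) = -5/(-1 + 0)*(-958) = -5/(-1)*(-958) = -5*(-1)*(-958) = 5*(-958) = -4790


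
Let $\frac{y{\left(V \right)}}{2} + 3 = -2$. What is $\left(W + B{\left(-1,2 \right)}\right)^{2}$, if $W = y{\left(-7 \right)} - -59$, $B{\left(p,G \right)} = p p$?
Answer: $2500$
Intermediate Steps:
$y{\left(V \right)} = -10$ ($y{\left(V \right)} = -6 + 2 \left(-2\right) = -6 - 4 = -10$)
$B{\left(p,G \right)} = p^{2}$
$W = 49$ ($W = -10 - -59 = -10 + 59 = 49$)
$\left(W + B{\left(-1,2 \right)}\right)^{2} = \left(49 + \left(-1\right)^{2}\right)^{2} = \left(49 + 1\right)^{2} = 50^{2} = 2500$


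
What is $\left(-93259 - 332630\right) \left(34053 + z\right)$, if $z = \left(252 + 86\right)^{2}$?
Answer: $-63158061033$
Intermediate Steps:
$z = 114244$ ($z = 338^{2} = 114244$)
$\left(-93259 - 332630\right) \left(34053 + z\right) = \left(-93259 - 332630\right) \left(34053 + 114244\right) = \left(-425889\right) 148297 = -63158061033$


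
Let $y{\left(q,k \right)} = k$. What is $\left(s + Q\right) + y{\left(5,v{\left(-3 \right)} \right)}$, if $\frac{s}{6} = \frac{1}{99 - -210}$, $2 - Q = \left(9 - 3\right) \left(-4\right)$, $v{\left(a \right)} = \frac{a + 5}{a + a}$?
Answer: $\frac{7937}{309} \approx 25.686$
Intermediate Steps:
$v{\left(a \right)} = \frac{5 + a}{2 a}$
$Q = 26$ ($Q = 2 - \left(9 - 3\right) \left(-4\right) = 2 - 6 \left(-4\right) = 2 - -24 = 2 + 24 = 26$)
$s = \frac{2}{103}$ ($s = \frac{6}{99 - -210} = \frac{6}{99 + 210} = \frac{6}{309} = 6 \cdot \frac{1}{309} = \frac{2}{103} \approx 0.019417$)
$\left(s + Q\right) + y{\left(5,v{\left(-3 \right)} \right)} = \left(\frac{2}{103} + 26\right) + \frac{5 - 3}{2 \left(-3\right)} = \frac{2680}{103} + \frac{1}{2} \left(- \frac{1}{3}\right) 2 = \frac{2680}{103} - \frac{1}{3} = \frac{7937}{309}$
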